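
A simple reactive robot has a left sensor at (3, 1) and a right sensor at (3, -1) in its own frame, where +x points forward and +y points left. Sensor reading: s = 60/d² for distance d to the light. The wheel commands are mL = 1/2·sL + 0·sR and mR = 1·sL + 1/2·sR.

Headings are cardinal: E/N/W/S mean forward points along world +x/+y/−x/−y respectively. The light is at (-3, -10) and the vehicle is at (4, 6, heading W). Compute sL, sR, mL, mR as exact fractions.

left sensor world pos  = (1, 5); dL² = 241
right sensor world pos = (1, 7); dR² = 305
sL = 60/241 = 60/241
sR = 60/305 = 12/61
mL = 1/2·sL + 0·sR = 30/241
mR = 1·sL + 1/2·sR = 5106/14701

60/241 12/61 30/241 5106/14701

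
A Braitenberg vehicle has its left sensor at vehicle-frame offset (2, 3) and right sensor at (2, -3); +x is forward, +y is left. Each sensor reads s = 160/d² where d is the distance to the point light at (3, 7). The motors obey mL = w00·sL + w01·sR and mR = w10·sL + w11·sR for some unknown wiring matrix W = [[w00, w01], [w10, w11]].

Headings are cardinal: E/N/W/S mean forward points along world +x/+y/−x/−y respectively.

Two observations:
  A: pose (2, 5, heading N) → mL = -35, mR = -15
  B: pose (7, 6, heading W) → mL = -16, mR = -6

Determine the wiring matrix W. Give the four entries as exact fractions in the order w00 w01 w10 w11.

1/2 -1 1/2 -1/2

obs A: pose=(2,5,N) → sL=10, sR=40, mL=-35, mR=-15
obs B: pose=(7,6,W) → sL=8, sR=20, mL=-16, mR=-6
sensor matrix S = [[10, 40], [8, 20]]; det S = -120
solve [mL_A; mL_B] = S·[w00; w01] and [mR_A; mR_B] = S·[w10; w11]:
  w00 = 1/2, w01 = -1, w10 = 1/2, w11 = -1/2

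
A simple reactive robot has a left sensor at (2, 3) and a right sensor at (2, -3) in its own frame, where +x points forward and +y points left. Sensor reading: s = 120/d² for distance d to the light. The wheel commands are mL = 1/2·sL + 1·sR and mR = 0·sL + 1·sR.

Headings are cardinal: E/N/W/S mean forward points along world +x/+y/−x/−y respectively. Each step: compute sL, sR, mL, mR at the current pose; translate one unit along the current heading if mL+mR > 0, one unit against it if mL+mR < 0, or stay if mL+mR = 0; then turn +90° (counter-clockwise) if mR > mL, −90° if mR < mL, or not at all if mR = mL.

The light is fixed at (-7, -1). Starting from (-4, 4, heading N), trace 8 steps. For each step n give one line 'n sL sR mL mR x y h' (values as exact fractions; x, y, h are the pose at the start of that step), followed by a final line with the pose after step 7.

0 120/49 24/17 2196/833 24/17 -4 4 N
1 60/53 60/17 3690/901 60/17 -4 5 E
2 24/13 120/17 1764/221 120/17 -3 5 S
3 15 30/17 315/34 30/17 -3 4 W
4 120/49 24/17 2196/833 24/17 -4 4 N
5 60/53 60/17 3690/901 60/17 -4 5 E
6 24/13 120/17 1764/221 120/17 -3 5 S
7 15 30/17 315/34 30/17 -3 4 W
final -4 4 N

n=0: pose=(-4,4,N); sL=120/49, sR=24/17; mL=2196/833, mR=24/17; mL+mR=3372/833 → advance +1; mR−mL=-60/49 → turn -1·90°
n=1: pose=(-4,5,E); sL=60/53, sR=60/17; mL=3690/901, mR=60/17; mL+mR=6870/901 → advance +1; mR−mL=-30/53 → turn -1·90°
n=2: pose=(-3,5,S); sL=24/13, sR=120/17; mL=1764/221, mR=120/17; mL+mR=3324/221 → advance +1; mR−mL=-12/13 → turn -1·90°
n=3: pose=(-3,4,W); sL=15, sR=30/17; mL=315/34, mR=30/17; mL+mR=375/34 → advance +1; mR−mL=-15/2 → turn -1·90°
n=4: pose=(-4,4,N); sL=120/49, sR=24/17; mL=2196/833, mR=24/17; mL+mR=3372/833 → advance +1; mR−mL=-60/49 → turn -1·90°
n=5: pose=(-4,5,E); sL=60/53, sR=60/17; mL=3690/901, mR=60/17; mL+mR=6870/901 → advance +1; mR−mL=-30/53 → turn -1·90°
n=6: pose=(-3,5,S); sL=24/13, sR=120/17; mL=1764/221, mR=120/17; mL+mR=3324/221 → advance +1; mR−mL=-12/13 → turn -1·90°
n=7: pose=(-3,4,W); sL=15, sR=30/17; mL=315/34, mR=30/17; mL+mR=375/34 → advance +1; mR−mL=-15/2 → turn -1·90°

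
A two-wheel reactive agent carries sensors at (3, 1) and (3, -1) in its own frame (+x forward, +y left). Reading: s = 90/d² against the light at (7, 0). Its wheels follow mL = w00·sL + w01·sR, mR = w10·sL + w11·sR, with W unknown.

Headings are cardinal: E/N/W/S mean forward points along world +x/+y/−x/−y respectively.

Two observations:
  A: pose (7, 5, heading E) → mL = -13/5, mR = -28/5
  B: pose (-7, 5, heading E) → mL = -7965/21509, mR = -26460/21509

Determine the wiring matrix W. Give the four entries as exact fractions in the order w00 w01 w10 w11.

1/2 -1 -1 -1

obs A: pose=(7,5,E) → sL=2, sR=18/5, mL=-13/5, mR=-28/5
obs B: pose=(-7,5,E) → sL=90/157, sR=90/137, mL=-7965/21509, mR=-26460/21509
sensor matrix S = [[2, 18/5], [90/157, 90/137]]; det S = -16128/21509
solve [mL_A; mL_B] = S·[w00; w01] and [mR_A; mR_B] = S·[w10; w11]:
  w00 = 1/2, w01 = -1, w10 = -1, w11 = -1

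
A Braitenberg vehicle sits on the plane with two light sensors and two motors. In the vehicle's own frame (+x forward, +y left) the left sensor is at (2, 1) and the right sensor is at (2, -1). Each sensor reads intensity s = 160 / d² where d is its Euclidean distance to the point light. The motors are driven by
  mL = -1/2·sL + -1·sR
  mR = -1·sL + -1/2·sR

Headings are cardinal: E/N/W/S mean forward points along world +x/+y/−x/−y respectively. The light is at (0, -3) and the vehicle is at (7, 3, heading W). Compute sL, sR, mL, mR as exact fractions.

left sensor world pos  = (5, 2); dL² = 50
right sensor world pos = (5, 4); dR² = 74
sL = 160/50 = 16/5
sR = 160/74 = 80/37
mL = -1/2·sL + -1·sR = -696/185
mR = -1·sL + -1/2·sR = -792/185

16/5 80/37 -696/185 -792/185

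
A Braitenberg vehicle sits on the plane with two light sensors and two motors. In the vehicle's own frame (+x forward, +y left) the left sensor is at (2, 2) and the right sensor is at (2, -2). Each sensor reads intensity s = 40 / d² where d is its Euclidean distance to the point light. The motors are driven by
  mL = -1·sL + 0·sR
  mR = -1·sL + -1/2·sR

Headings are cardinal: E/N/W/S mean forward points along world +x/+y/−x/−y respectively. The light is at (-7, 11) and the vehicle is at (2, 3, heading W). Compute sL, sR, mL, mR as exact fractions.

left sensor world pos  = (0, 1); dL² = 149
right sensor world pos = (0, 5); dR² = 85
sL = 40/149 = 40/149
sR = 40/85 = 8/17
mL = -1·sL + 0·sR = -40/149
mR = -1·sL + -1/2·sR = -1276/2533

40/149 8/17 -40/149 -1276/2533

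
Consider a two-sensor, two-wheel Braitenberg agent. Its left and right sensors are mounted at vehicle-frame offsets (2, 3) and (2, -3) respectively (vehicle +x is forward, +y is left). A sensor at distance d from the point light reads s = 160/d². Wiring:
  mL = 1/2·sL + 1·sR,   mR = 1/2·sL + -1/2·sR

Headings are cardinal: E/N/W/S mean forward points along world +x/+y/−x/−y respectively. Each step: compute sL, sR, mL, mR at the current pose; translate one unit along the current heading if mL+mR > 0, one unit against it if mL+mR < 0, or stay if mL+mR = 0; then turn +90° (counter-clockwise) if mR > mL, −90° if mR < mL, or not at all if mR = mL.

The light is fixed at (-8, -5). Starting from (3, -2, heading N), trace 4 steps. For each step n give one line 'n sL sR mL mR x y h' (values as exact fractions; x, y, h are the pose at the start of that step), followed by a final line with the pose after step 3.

n=0: pose=(3,-2,N); sL=160/89, sR=160/221; mL=31920/19669, mR=10560/19669; mL+mR=42480/19669 → advance +1; mR−mL=-240/221 → turn -1·90°
n=1: pose=(3,-1,E); sL=80/109, sR=16/17; mL=2424/1853, mR=-192/1853; mL+mR=2232/1853 → advance +1; mR−mL=-24/17 → turn -1·90°
n=2: pose=(4,-1,S); sL=160/229, sR=32/17; mL=8688/3893, mR=-2304/3893; mL+mR=6384/3893 → advance +1; mR−mL=-48/17 → turn -1·90°
n=3: pose=(4,-2,W); sL=8/5, sR=20/17; mL=168/85, mR=18/85; mL+mR=186/85 → advance +1; mR−mL=-30/17 → turn -1·90°

0 160/89 160/221 31920/19669 10560/19669 3 -2 N
1 80/109 16/17 2424/1853 -192/1853 3 -1 E
2 160/229 32/17 8688/3893 -2304/3893 4 -1 S
3 8/5 20/17 168/85 18/85 4 -2 W
final 3 -2 N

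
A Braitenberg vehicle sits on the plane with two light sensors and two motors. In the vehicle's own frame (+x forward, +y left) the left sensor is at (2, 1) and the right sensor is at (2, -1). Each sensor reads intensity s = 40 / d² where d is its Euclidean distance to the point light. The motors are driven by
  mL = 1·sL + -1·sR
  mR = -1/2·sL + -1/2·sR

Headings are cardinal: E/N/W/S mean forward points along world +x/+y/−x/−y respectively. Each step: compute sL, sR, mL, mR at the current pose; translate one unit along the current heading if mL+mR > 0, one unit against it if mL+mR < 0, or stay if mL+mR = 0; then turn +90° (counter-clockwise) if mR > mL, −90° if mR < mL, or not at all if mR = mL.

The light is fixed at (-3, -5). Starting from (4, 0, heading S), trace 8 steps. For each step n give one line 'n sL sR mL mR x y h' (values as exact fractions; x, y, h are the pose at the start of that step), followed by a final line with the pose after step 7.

n=0: pose=(4,0,S); sL=40/73, sR=8/9; mL=-224/657, mR=-472/657; mL+mR=-232/219 → advance -1; mR−mL=-248/657 → turn -1·90°
n=1: pose=(4,1,W); sL=4/5, sR=20/37; mL=48/185, mR=-124/185; mL+mR=-76/185 → advance -1; mR−mL=-172/185 → turn -1·90°
n=2: pose=(5,1,N); sL=40/113, sR=8/29; mL=256/3277, mR=-1032/3277; mL+mR=-776/3277 → advance -1; mR−mL=-1288/3277 → turn -1·90°
n=3: pose=(5,0,E); sL=5/17, sR=10/29; mL=-25/493, mR=-315/986; mL+mR=-365/986 → advance -1; mR−mL=-265/986 → turn -1·90°
n=4: pose=(4,0,S); sL=40/73, sR=8/9; mL=-224/657, mR=-472/657; mL+mR=-232/219 → advance -1; mR−mL=-248/657 → turn -1·90°
n=5: pose=(4,1,W); sL=4/5, sR=20/37; mL=48/185, mR=-124/185; mL+mR=-76/185 → advance -1; mR−mL=-172/185 → turn -1·90°
n=6: pose=(5,1,N); sL=40/113, sR=8/29; mL=256/3277, mR=-1032/3277; mL+mR=-776/3277 → advance -1; mR−mL=-1288/3277 → turn -1·90°
n=7: pose=(5,0,E); sL=5/17, sR=10/29; mL=-25/493, mR=-315/986; mL+mR=-365/986 → advance -1; mR−mL=-265/986 → turn -1·90°

0 40/73 8/9 -224/657 -472/657 4 0 S
1 4/5 20/37 48/185 -124/185 4 1 W
2 40/113 8/29 256/3277 -1032/3277 5 1 N
3 5/17 10/29 -25/493 -315/986 5 0 E
4 40/73 8/9 -224/657 -472/657 4 0 S
5 4/5 20/37 48/185 -124/185 4 1 W
6 40/113 8/29 256/3277 -1032/3277 5 1 N
7 5/17 10/29 -25/493 -315/986 5 0 E
final 4 0 S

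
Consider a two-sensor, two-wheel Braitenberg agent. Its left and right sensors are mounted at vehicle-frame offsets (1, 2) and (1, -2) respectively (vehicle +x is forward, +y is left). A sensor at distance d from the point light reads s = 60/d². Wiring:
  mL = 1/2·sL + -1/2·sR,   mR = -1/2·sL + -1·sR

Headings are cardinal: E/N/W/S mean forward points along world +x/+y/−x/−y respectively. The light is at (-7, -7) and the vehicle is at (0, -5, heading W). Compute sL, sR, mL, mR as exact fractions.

left sensor world pos  = (-1, -7); dL² = 36
right sensor world pos = (-1, -3); dR² = 52
sL = 60/36 = 5/3
sR = 60/52 = 15/13
mL = 1/2·sL + -1/2·sR = 10/39
mR = -1/2·sL + -1·sR = -155/78

5/3 15/13 10/39 -155/78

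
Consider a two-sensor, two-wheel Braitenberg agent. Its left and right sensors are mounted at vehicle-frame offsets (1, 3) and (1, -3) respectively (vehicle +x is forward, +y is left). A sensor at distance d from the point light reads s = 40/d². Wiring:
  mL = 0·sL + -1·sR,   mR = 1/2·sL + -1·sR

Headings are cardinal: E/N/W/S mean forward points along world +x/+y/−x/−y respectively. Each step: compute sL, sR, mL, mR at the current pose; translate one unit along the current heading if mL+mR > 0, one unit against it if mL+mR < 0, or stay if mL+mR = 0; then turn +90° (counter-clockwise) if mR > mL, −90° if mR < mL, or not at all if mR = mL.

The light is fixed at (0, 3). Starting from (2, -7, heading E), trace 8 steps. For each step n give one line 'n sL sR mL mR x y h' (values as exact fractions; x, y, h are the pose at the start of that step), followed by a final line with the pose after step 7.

n=0: pose=(2,-7,E); sL=20/29, sR=20/89; mL=-20/89, mR=310/2581; mL+mR=-270/2581 → advance -1; mR−mL=10/29 → turn +1·90°
n=1: pose=(1,-7,N); sL=8/17, sR=40/97; mL=-40/97, mR=-292/1649; mL+mR=-972/1649 → advance -1; mR−mL=4/17 → turn +1·90°
n=2: pose=(1,-8,W); sL=10/49, sR=5/8; mL=-5/8, mR=-205/392; mL+mR=-225/196 → advance -1; mR−mL=5/49 → turn +1·90°
n=3: pose=(2,-8,S); sL=40/169, sR=8/29; mL=-8/29, mR=-772/4901; mL+mR=-2124/4901 → advance -1; mR−mL=20/169 → turn +1·90°
n=4: pose=(2,-7,E); sL=20/29, sR=20/89; mL=-20/89, mR=310/2581; mL+mR=-270/2581 → advance -1; mR−mL=10/29 → turn +1·90°
n=5: pose=(1,-7,N); sL=8/17, sR=40/97; mL=-40/97, mR=-292/1649; mL+mR=-972/1649 → advance -1; mR−mL=4/17 → turn +1·90°
n=6: pose=(1,-8,W); sL=10/49, sR=5/8; mL=-5/8, mR=-205/392; mL+mR=-225/196 → advance -1; mR−mL=5/49 → turn +1·90°
n=7: pose=(2,-8,S); sL=40/169, sR=8/29; mL=-8/29, mR=-772/4901; mL+mR=-2124/4901 → advance -1; mR−mL=20/169 → turn +1·90°

0 20/29 20/89 -20/89 310/2581 2 -7 E
1 8/17 40/97 -40/97 -292/1649 1 -7 N
2 10/49 5/8 -5/8 -205/392 1 -8 W
3 40/169 8/29 -8/29 -772/4901 2 -8 S
4 20/29 20/89 -20/89 310/2581 2 -7 E
5 8/17 40/97 -40/97 -292/1649 1 -7 N
6 10/49 5/8 -5/8 -205/392 1 -8 W
7 40/169 8/29 -8/29 -772/4901 2 -8 S
final 2 -7 E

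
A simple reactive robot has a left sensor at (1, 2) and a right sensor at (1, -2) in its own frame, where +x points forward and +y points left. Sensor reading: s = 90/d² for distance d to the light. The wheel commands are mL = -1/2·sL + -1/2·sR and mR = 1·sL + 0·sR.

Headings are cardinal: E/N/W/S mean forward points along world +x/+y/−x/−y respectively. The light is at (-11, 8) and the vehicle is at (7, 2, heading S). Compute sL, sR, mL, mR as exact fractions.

90/449 18/61 -6786/27389 90/449

left sensor world pos  = (9, 1); dL² = 449
right sensor world pos = (5, 1); dR² = 305
sL = 90/449 = 90/449
sR = 90/305 = 18/61
mL = -1/2·sL + -1/2·sR = -6786/27389
mR = 1·sL + 0·sR = 90/449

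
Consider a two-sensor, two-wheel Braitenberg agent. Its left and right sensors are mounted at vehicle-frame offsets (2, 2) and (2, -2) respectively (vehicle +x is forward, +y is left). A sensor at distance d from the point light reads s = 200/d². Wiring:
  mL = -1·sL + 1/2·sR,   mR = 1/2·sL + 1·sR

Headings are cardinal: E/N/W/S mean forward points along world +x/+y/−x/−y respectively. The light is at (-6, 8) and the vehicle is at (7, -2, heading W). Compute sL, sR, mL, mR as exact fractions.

left sensor world pos  = (5, -4); dL² = 265
right sensor world pos = (5, 0); dR² = 185
sL = 200/265 = 40/53
sR = 200/185 = 40/37
mL = -1·sL + 1/2·sR = -420/1961
mR = 1/2·sL + 1·sR = 2860/1961

40/53 40/37 -420/1961 2860/1961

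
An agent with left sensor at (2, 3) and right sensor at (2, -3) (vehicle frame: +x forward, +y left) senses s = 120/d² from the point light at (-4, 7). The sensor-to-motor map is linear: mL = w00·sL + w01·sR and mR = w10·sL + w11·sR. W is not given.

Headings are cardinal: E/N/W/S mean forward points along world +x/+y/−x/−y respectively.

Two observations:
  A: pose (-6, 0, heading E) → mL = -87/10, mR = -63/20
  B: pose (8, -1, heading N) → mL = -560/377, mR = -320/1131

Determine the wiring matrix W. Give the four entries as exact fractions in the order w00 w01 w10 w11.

obs A: pose=(-6,0,E) → sL=15/2, sR=6/5, mL=-87/10, mR=-63/20
obs B: pose=(8,-1,N) → sL=40/39, sR=40/87, mL=-560/377, mR=-320/1131
sensor matrix S = [[15/2, 6/5], [40/39, 40/87]]; det S = 836/377
solve [mL_A; mL_B] = S·[w00; w01] and [mR_A; mR_B] = S·[w10; w11]:
  w00 = -1, w01 = -1, w10 = -1/2, w11 = 1/2

-1 -1 -1/2 1/2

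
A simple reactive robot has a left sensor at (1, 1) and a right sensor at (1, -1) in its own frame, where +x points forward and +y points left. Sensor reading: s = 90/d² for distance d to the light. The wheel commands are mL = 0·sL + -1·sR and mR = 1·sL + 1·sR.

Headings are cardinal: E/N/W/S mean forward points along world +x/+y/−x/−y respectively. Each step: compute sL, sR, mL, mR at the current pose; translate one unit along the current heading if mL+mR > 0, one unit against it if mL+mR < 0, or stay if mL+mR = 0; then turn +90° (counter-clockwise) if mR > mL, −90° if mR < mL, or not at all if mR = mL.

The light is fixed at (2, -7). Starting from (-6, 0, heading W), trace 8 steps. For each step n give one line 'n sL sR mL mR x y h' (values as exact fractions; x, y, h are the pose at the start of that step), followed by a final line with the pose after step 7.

0 10/13 18/29 -18/29 524/377 -6 0 W
1 9/10 45/68 -45/68 531/340 -7 0 S
2 90/113 90/89 -90/89 18180/10057 -7 -1 E
3 9/13 45/49 -45/49 1026/637 -6 -1 N
4 10/13 18/29 -18/29 524/377 -6 0 W
5 9/10 45/68 -45/68 531/340 -7 0 S
6 90/113 90/89 -90/89 18180/10057 -7 -1 E
7 9/13 45/49 -45/49 1026/637 -6 -1 N
final -6 0 W

n=0: pose=(-6,0,W); sL=10/13, sR=18/29; mL=-18/29, mR=524/377; mL+mR=10/13 → advance +1; mR−mL=758/377 → turn +1·90°
n=1: pose=(-7,0,S); sL=9/10, sR=45/68; mL=-45/68, mR=531/340; mL+mR=9/10 → advance +1; mR−mL=189/85 → turn +1·90°
n=2: pose=(-7,-1,E); sL=90/113, sR=90/89; mL=-90/89, mR=18180/10057; mL+mR=90/113 → advance +1; mR−mL=28350/10057 → turn +1·90°
n=3: pose=(-6,-1,N); sL=9/13, sR=45/49; mL=-45/49, mR=1026/637; mL+mR=9/13 → advance +1; mR−mL=1611/637 → turn +1·90°
n=4: pose=(-6,0,W); sL=10/13, sR=18/29; mL=-18/29, mR=524/377; mL+mR=10/13 → advance +1; mR−mL=758/377 → turn +1·90°
n=5: pose=(-7,0,S); sL=9/10, sR=45/68; mL=-45/68, mR=531/340; mL+mR=9/10 → advance +1; mR−mL=189/85 → turn +1·90°
n=6: pose=(-7,-1,E); sL=90/113, sR=90/89; mL=-90/89, mR=18180/10057; mL+mR=90/113 → advance +1; mR−mL=28350/10057 → turn +1·90°
n=7: pose=(-6,-1,N); sL=9/13, sR=45/49; mL=-45/49, mR=1026/637; mL+mR=9/13 → advance +1; mR−mL=1611/637 → turn +1·90°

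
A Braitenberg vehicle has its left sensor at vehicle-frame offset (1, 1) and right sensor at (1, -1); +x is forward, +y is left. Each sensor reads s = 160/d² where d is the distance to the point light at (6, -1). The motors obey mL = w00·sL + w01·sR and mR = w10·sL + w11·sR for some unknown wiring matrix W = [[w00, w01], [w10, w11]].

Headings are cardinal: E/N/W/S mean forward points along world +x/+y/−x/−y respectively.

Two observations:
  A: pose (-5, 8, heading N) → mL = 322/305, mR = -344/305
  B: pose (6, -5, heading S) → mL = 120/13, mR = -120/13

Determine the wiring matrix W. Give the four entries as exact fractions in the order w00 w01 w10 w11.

obs A: pose=(-5,8,N) → sL=40/61, sR=4/5, mL=322/305, mR=-344/305
obs B: pose=(6,-5,S) → sL=80/13, sR=80/13, mL=120/13, mR=-120/13
sensor matrix S = [[40/61, 4/5], [80/13, 80/13]]; det S = -704/793
solve [mL_A; mL_B] = S·[w00; w01] and [mR_A; mR_B] = S·[w10; w11]:
  w00 = 1, w01 = 1/2, w10 = -1/2, w11 = -1

1 1/2 -1/2 -1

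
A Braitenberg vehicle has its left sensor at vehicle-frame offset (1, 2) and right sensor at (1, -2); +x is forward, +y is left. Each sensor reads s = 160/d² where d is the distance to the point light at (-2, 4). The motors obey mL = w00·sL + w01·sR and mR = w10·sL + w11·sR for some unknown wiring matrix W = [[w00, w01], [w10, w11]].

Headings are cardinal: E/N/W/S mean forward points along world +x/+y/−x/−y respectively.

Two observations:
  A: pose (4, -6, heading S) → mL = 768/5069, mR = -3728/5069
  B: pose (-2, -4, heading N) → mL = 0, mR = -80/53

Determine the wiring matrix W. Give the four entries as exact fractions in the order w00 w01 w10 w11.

obs A: pose=(4,-6,S) → sL=32/37, sR=160/137, mL=768/5069, mR=-3728/5069
obs B: pose=(-2,-4,N) → sL=160/53, sR=160/53, mL=0, mR=-80/53
sensor matrix S = [[32/37, 160/137], [160/53, 160/53]]; det S = -245760/268657
solve [mL_A; mL_B] = S·[w00; w01] and [mR_A; mR_B] = S·[w10; w11]:
  w00 = -1/2, w01 = 1/2, w10 = 1/2, w11 = -1

-1/2 1/2 1/2 -1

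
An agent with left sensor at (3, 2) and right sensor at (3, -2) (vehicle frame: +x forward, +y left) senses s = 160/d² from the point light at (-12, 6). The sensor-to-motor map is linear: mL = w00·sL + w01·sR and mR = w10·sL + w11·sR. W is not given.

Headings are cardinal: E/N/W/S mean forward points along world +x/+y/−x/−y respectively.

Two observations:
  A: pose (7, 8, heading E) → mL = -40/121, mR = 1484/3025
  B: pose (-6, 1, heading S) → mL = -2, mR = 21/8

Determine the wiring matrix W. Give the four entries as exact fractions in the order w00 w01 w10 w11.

obs A: pose=(7,8,E) → sL=8/25, sR=40/121, mL=-40/121, mR=1484/3025
obs B: pose=(-6,1,S) → sL=5/4, sR=2, mL=-2, mR=21/8
sensor matrix S = [[8/25, 40/121], [5/4, 2]]; det S = 686/3025
solve [mL_A; mL_B] = S·[w00; w01] and [mR_A; mR_B] = S·[w10; w11]:
  w00 = 0, w01 = -1, w10 = 1/2, w11 = 1

0 -1 1/2 1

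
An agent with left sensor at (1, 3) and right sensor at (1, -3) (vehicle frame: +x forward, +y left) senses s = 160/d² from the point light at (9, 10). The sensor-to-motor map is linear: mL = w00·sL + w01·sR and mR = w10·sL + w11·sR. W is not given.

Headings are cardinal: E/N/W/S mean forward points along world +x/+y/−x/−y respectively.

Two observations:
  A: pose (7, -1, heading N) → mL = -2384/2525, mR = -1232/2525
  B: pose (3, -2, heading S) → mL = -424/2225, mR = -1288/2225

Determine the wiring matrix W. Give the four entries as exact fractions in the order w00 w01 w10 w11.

1/2 -1 -1 1/2

obs A: pose=(7,-1,N) → sL=32/25, sR=160/101, mL=-2384/2525, mR=-1232/2525
obs B: pose=(3,-2,S) → sL=80/89, sR=16/25, mL=-424/2225, mR=-1288/2225
sensor matrix S = [[32/25, 160/101], [80/89, 16/25]]; det S = -3397632/5618125
solve [mL_A; mL_B] = S·[w00; w01] and [mR_A; mR_B] = S·[w10; w11]:
  w00 = 1/2, w01 = -1, w10 = -1, w11 = 1/2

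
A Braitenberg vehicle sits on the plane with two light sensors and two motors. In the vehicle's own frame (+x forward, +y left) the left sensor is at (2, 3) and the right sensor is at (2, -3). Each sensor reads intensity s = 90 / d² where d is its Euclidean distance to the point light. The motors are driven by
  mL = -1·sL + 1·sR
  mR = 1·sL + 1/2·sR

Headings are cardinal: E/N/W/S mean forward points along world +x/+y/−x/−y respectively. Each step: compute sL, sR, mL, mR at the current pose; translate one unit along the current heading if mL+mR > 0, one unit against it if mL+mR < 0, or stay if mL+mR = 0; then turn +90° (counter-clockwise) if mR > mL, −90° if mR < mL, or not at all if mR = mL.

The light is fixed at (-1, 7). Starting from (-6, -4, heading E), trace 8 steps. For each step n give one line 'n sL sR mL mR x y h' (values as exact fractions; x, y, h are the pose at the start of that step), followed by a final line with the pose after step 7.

0 90/73 18/41 -2376/2993 4347/2993 -6 -4 E
1 9/13 45/41 216/533 1323/1066 -5 -4 N
2 18/41 18/17 432/697 675/697 -5 -3 W
3 45/74 45/104 -675/3848 6345/7696 -6 -3 S
4 90/73 18/41 -2376/2993 4347/2993 -6 -4 E
5 9/13 45/41 216/533 1323/1066 -5 -4 N
6 18/41 18/17 432/697 675/697 -5 -3 W
7 45/74 45/104 -675/3848 6345/7696 -6 -3 S
final -6 -4 E

n=0: pose=(-6,-4,E); sL=90/73, sR=18/41; mL=-2376/2993, mR=4347/2993; mL+mR=27/41 → advance +1; mR−mL=6723/2993 → turn +1·90°
n=1: pose=(-5,-4,N); sL=9/13, sR=45/41; mL=216/533, mR=1323/1066; mL+mR=135/82 → advance +1; mR−mL=891/1066 → turn +1·90°
n=2: pose=(-5,-3,W); sL=18/41, sR=18/17; mL=432/697, mR=675/697; mL+mR=27/17 → advance +1; mR−mL=243/697 → turn +1·90°
n=3: pose=(-6,-3,S); sL=45/74, sR=45/104; mL=-675/3848, mR=6345/7696; mL+mR=135/208 → advance +1; mR−mL=7695/7696 → turn +1·90°
n=4: pose=(-6,-4,E); sL=90/73, sR=18/41; mL=-2376/2993, mR=4347/2993; mL+mR=27/41 → advance +1; mR−mL=6723/2993 → turn +1·90°
n=5: pose=(-5,-4,N); sL=9/13, sR=45/41; mL=216/533, mR=1323/1066; mL+mR=135/82 → advance +1; mR−mL=891/1066 → turn +1·90°
n=6: pose=(-5,-3,W); sL=18/41, sR=18/17; mL=432/697, mR=675/697; mL+mR=27/17 → advance +1; mR−mL=243/697 → turn +1·90°
n=7: pose=(-6,-3,S); sL=45/74, sR=45/104; mL=-675/3848, mR=6345/7696; mL+mR=135/208 → advance +1; mR−mL=7695/7696 → turn +1·90°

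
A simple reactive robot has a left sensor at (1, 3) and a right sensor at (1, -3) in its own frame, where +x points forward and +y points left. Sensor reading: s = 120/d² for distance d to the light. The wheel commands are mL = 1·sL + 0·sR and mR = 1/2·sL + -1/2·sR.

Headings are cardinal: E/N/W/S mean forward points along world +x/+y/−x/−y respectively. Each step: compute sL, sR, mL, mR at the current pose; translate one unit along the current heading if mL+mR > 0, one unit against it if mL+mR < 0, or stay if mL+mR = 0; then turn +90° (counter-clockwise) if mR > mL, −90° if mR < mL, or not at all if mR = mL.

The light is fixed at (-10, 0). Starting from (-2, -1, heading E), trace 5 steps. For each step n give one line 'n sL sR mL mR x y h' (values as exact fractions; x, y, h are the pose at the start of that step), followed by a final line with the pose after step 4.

0 24/17 120/97 24/17 144/1649 -2 -1 E
1 30/37 3 30/37 -81/74 -1 -1 S
2 120/73 120/73 120/73 0 -1 0 W
3 60/13 60/61 60/13 1440/793 -2 0 N
4 120/97 24/17 120/97 -144/1649 -2 1 E
final -1 1 S

n=0: pose=(-2,-1,E); sL=24/17, sR=120/97; mL=24/17, mR=144/1649; mL+mR=2472/1649 → advance +1; mR−mL=-2184/1649 → turn -1·90°
n=1: pose=(-1,-1,S); sL=30/37, sR=3; mL=30/37, mR=-81/74; mL+mR=-21/74 → advance -1; mR−mL=-141/74 → turn -1·90°
n=2: pose=(-1,0,W); sL=120/73, sR=120/73; mL=120/73, mR=0; mL+mR=120/73 → advance +1; mR−mL=-120/73 → turn -1·90°
n=3: pose=(-2,0,N); sL=60/13, sR=60/61; mL=60/13, mR=1440/793; mL+mR=5100/793 → advance +1; mR−mL=-2220/793 → turn -1·90°
n=4: pose=(-2,1,E); sL=120/97, sR=24/17; mL=120/97, mR=-144/1649; mL+mR=1896/1649 → advance +1; mR−mL=-2184/1649 → turn -1·90°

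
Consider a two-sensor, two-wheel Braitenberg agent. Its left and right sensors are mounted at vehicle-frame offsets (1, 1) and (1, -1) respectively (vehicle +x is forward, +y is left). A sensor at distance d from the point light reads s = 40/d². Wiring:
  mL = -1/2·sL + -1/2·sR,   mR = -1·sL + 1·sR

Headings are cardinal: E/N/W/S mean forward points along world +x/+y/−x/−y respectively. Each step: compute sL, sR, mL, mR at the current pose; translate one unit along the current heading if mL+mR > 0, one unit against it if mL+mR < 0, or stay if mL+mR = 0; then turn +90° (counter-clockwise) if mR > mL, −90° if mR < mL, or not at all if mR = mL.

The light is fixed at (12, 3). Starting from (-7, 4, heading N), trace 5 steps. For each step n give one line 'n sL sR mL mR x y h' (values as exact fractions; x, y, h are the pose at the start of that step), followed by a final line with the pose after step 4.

n=0: pose=(-7,4,N); sL=10/101, sR=5/41; mL=-915/8282, mR=95/4141; mL+mR=-725/8282 → advance -1; mR−mL=1105/8282 → turn +1·90°
n=1: pose=(-7,3,W); sL=40/401, sR=40/401; mL=-40/401, mR=0; mL+mR=-40/401 → advance -1; mR−mL=40/401 → turn +1·90°
n=2: pose=(-6,3,S); sL=4/29, sR=20/181; mL=-652/5249, mR=-144/5249; mL+mR=-796/5249 → advance -1; mR−mL=508/5249 → turn +1·90°
n=3: pose=(-6,4,E); sL=40/293, sR=40/289; mL=-11640/84677, mR=160/84677; mL+mR=-11480/84677 → advance -1; mR−mL=11800/84677 → turn +1·90°
n=4: pose=(-7,4,N); sL=10/101, sR=5/41; mL=-915/8282, mR=95/4141; mL+mR=-725/8282 → advance -1; mR−mL=1105/8282 → turn +1·90°

0 10/101 5/41 -915/8282 95/4141 -7 4 N
1 40/401 40/401 -40/401 0 -7 3 W
2 4/29 20/181 -652/5249 -144/5249 -6 3 S
3 40/293 40/289 -11640/84677 160/84677 -6 4 E
4 10/101 5/41 -915/8282 95/4141 -7 4 N
final -7 3 W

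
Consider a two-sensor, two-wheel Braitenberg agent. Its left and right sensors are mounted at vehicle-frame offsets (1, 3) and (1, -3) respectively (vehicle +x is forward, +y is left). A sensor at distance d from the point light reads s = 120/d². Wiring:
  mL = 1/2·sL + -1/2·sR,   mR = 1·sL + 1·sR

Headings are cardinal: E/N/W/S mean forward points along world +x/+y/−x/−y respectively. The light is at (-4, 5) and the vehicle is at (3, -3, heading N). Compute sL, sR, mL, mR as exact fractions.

left sensor world pos  = (0, -2); dL² = 65
right sensor world pos = (6, -2); dR² = 149
sL = 120/65 = 24/13
sR = 120/149 = 120/149
mL = 1/2·sL + -1/2·sR = 1008/1937
mR = 1·sL + 1·sR = 5136/1937

24/13 120/149 1008/1937 5136/1937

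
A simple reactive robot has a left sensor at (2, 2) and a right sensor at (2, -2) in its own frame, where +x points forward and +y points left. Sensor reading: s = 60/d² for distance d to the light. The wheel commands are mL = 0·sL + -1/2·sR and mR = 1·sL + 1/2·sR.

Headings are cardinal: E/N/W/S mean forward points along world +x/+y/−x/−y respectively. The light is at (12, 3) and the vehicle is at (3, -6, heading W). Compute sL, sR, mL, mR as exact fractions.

left sensor world pos  = (1, -8); dL² = 242
right sensor world pos = (1, -4); dR² = 170
sL = 60/242 = 30/121
sR = 60/170 = 6/17
mL = 0·sL + -1/2·sR = -3/17
mR = 1·sL + 1/2·sR = 873/2057

30/121 6/17 -3/17 873/2057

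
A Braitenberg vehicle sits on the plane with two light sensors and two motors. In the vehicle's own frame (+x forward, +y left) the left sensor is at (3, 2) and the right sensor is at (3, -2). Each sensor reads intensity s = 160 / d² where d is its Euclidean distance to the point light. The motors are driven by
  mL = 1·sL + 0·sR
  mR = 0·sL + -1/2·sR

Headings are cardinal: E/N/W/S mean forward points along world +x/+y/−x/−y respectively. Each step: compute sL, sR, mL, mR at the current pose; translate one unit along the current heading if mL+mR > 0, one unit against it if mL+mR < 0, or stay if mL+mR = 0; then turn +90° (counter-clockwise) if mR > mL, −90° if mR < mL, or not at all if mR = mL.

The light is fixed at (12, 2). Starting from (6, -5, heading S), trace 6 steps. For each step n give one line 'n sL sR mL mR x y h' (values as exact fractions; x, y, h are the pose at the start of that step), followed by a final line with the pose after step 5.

0 40/29 40/41 40/29 -20/41 6 -5 S
1 160/181 160/117 160/181 -80/117 6 -6 W
2 80/53 16/5 80/53 -8/5 5 -6 N
3 32/13 160/137 32/13 -80/137 5 -7 E
4 1 10/13 1 -5/13 6 -7 S
5 32/45 32/29 32/45 -16/29 6 -8 W
final 5 -8 N

n=0: pose=(6,-5,S); sL=40/29, sR=40/41; mL=40/29, mR=-20/41; mL+mR=1060/1189 → advance +1; mR−mL=-2220/1189 → turn -1·90°
n=1: pose=(6,-6,W); sL=160/181, sR=160/117; mL=160/181, mR=-80/117; mL+mR=4240/21177 → advance +1; mR−mL=-33200/21177 → turn -1·90°
n=2: pose=(5,-6,N); sL=80/53, sR=16/5; mL=80/53, mR=-8/5; mL+mR=-24/265 → advance -1; mR−mL=-824/265 → turn -1·90°
n=3: pose=(5,-7,E); sL=32/13, sR=160/137; mL=32/13, mR=-80/137; mL+mR=3344/1781 → advance +1; mR−mL=-5424/1781 → turn -1·90°
n=4: pose=(6,-7,S); sL=1, sR=10/13; mL=1, mR=-5/13; mL+mR=8/13 → advance +1; mR−mL=-18/13 → turn -1·90°
n=5: pose=(6,-8,W); sL=32/45, sR=32/29; mL=32/45, mR=-16/29; mL+mR=208/1305 → advance +1; mR−mL=-1648/1305 → turn -1·90°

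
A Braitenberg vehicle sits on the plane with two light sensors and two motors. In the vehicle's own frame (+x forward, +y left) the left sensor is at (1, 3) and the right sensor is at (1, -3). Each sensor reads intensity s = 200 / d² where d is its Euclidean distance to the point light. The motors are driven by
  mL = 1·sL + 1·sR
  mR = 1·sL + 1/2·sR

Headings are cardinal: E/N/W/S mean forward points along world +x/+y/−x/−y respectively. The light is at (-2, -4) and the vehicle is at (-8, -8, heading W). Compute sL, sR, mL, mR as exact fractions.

left sensor world pos  = (-9, -11); dL² = 98
right sensor world pos = (-9, -5); dR² = 50
sL = 200/98 = 100/49
sR = 200/50 = 4
mL = 1·sL + 1·sR = 296/49
mR = 1·sL + 1/2·sR = 198/49

100/49 4 296/49 198/49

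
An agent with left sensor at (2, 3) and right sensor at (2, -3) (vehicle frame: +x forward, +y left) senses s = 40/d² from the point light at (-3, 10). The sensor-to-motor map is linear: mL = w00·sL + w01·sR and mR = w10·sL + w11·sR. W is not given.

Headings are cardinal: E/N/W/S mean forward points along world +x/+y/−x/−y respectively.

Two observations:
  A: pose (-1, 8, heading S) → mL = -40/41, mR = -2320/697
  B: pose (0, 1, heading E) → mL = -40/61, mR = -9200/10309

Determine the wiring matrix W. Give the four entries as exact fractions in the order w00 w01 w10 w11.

obs A: pose=(-1,8,S) → sL=40/41, sR=40/17, mL=-40/41, mR=-2320/697
obs B: pose=(0,1,E) → sL=40/61, sR=40/169, mL=-40/61, mR=-9200/10309
sensor matrix S = [[40/41, 40/17], [40/61, 40/169]]; det S = -9427200/7185373
solve [mL_A; mL_B] = S·[w00; w01] and [mR_A; mR_B] = S·[w10; w11]:
  w00 = -1, w01 = 0, w10 = -1, w11 = -1

-1 0 -1 -1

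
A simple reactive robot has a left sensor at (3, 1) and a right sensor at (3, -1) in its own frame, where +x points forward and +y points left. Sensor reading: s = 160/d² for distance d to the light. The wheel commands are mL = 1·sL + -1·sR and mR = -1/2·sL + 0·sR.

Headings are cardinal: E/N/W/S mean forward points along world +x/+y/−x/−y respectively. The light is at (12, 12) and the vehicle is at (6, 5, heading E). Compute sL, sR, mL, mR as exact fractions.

left sensor world pos  = (9, 6); dL² = 45
right sensor world pos = (9, 4); dR² = 73
sL = 160/45 = 32/9
sR = 160/73 = 160/73
mL = 1·sL + -1·sR = 896/657
mR = -1/2·sL + 0·sR = -16/9

32/9 160/73 896/657 -16/9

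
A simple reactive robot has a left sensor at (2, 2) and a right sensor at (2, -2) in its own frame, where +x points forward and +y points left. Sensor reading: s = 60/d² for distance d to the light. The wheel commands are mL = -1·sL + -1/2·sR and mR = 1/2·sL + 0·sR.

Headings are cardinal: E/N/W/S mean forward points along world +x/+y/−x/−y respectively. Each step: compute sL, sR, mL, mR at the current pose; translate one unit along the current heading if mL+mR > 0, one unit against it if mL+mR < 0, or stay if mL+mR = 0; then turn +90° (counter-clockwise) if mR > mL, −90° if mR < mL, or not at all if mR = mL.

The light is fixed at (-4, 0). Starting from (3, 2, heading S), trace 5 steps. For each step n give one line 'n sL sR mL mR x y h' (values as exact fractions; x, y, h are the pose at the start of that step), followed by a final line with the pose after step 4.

n=0: pose=(3,2,S); sL=20/27, sR=12/5; mL=-262/135, mR=10/27; mL+mR=-212/135 → advance -1; mR−mL=104/45 → turn +1·90°
n=1: pose=(3,3,E); sL=30/53, sR=30/41; mL=-2025/2173, mR=15/53; mL+mR=-1410/2173 → advance -1; mR−mL=2640/2173 → turn +1·90°
n=2: pose=(2,3,N); sL=60/41, sR=60/89; mL=-6570/3649, mR=30/41; mL+mR=-3900/3649 → advance -1; mR−mL=9240/3649 → turn +1·90°
n=3: pose=(2,2,W); sL=15/4, sR=15/8; mL=-75/16, mR=15/8; mL+mR=-45/16 → advance -1; mR−mL=105/16 → turn +1·90°
n=4: pose=(3,2,S); sL=20/27, sR=12/5; mL=-262/135, mR=10/27; mL+mR=-212/135 → advance -1; mR−mL=104/45 → turn +1·90°

0 20/27 12/5 -262/135 10/27 3 2 S
1 30/53 30/41 -2025/2173 15/53 3 3 E
2 60/41 60/89 -6570/3649 30/41 2 3 N
3 15/4 15/8 -75/16 15/8 2 2 W
4 20/27 12/5 -262/135 10/27 3 2 S
final 3 3 E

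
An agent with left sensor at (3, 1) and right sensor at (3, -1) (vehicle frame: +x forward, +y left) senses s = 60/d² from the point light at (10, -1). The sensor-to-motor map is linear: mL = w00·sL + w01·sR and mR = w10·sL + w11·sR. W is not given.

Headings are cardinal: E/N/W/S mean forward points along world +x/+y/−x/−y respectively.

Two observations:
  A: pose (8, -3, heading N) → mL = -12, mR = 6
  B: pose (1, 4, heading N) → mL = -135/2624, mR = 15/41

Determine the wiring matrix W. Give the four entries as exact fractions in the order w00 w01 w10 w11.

obs A: pose=(8,-3,N) → sL=6, sR=30, mL=-12, mR=6
obs B: pose=(1,4,N) → sL=15/41, sR=15/32, mL=-135/2624, mR=15/41
sensor matrix S = [[6, 30], [15/41, 15/32]]; det S = -5355/656
solve [mL_A; mL_B] = S·[w00; w01] and [mR_A; mR_B] = S·[w10; w11]:
  w00 = 1/2, w01 = -1/2, w10 = 1, w11 = 0

1/2 -1/2 1 0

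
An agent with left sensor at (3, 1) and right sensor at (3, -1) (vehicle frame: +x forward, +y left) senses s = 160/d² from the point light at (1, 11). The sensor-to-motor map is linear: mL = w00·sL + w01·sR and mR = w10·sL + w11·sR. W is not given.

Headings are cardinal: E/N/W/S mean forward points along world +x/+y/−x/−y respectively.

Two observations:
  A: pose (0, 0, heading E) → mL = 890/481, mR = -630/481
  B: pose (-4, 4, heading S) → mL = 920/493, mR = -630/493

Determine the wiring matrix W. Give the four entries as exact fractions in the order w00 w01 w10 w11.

obs A: pose=(0,0,E) → sL=20/13, sR=40/37, mL=890/481, mR=-630/481
obs B: pose=(-4,4,S) → sL=40/29, sR=20/17, mL=920/493, mR=-630/493
sensor matrix S = [[20/13, 40/37], [40/29, 20/17]]; det S = 75600/237133
solve [mL_A; mL_B] = S·[w00; w01] and [mR_A; mR_B] = S·[w10; w11]:
  w00 = 1/2, w01 = 1, w10 = -1/2, w11 = -1/2

1/2 1 -1/2 -1/2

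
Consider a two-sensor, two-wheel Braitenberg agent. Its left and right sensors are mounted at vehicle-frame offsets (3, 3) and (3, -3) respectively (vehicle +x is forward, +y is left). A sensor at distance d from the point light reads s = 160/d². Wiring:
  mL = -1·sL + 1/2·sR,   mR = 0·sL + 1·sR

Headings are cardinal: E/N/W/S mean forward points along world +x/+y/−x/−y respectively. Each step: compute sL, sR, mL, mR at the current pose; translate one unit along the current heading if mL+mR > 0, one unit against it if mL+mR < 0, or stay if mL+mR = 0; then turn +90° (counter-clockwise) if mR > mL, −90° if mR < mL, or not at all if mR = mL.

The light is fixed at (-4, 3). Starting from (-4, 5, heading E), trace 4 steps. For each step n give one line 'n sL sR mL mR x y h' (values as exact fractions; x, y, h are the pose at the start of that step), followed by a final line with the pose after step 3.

n=0: pose=(-4,5,E); sL=80/17, sR=16; mL=56/17, mR=16; mL+mR=328/17 → advance +1; mR−mL=216/17 → turn +1·90°
n=1: pose=(-3,5,N); sL=160/29, sR=160/41; mL=-4240/1189, mR=160/41; mL+mR=400/1189 → advance +1; mR−mL=8880/1189 → turn +1·90°
n=2: pose=(-3,6,W); sL=40, sR=4; mL=-38, mR=4; mL+mR=-34 → advance -1; mR−mL=42 → turn +1·90°
n=3: pose=(-2,6,S); sL=32/5, sR=160; mL=368/5, mR=160; mL+mR=1168/5 → advance +1; mR−mL=432/5 → turn +1·90°

0 80/17 16 56/17 16 -4 5 E
1 160/29 160/41 -4240/1189 160/41 -3 5 N
2 40 4 -38 4 -3 6 W
3 32/5 160 368/5 160 -2 6 S
final -2 5 E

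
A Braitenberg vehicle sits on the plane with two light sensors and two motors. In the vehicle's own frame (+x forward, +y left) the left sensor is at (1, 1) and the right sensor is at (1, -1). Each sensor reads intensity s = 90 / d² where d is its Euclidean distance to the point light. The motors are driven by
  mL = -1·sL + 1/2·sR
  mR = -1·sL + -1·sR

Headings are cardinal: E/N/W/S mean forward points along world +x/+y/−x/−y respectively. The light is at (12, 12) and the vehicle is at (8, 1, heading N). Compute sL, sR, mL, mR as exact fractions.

18/25 90/109 -837/2725 -4212/2725

left sensor world pos  = (7, 2); dL² = 125
right sensor world pos = (9, 2); dR² = 109
sL = 90/125 = 18/25
sR = 90/109 = 90/109
mL = -1·sL + 1/2·sR = -837/2725
mR = -1·sL + -1·sR = -4212/2725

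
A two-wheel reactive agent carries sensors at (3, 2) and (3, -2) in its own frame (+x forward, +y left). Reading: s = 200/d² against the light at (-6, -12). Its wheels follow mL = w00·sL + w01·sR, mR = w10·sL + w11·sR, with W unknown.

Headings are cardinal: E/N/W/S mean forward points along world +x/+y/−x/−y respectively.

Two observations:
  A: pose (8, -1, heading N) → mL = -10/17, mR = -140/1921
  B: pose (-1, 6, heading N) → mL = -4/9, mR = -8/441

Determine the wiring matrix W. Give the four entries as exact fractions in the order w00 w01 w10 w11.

-1 0 -1/2 1/2

obs A: pose=(8,-1,N) → sL=10/17, sR=50/113, mL=-10/17, mR=-140/1921
obs B: pose=(-1,6,N) → sL=4/9, sR=20/49, mL=-4/9, mR=-8/441
sensor matrix S = [[10/17, 50/113], [4/9, 20/49]]; det S = 36800/847161
solve [mL_A; mL_B] = S·[w00; w01] and [mR_A; mR_B] = S·[w10; w11]:
  w00 = -1, w01 = 0, w10 = -1/2, w11 = 1/2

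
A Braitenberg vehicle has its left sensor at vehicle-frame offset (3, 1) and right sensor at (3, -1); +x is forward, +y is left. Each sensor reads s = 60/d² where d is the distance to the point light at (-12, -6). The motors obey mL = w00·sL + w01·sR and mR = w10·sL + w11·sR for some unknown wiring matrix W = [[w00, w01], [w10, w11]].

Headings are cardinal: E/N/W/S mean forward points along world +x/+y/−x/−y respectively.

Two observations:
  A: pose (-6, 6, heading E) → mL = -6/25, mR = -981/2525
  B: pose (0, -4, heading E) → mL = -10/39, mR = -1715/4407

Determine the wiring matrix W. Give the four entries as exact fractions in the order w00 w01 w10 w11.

obs A: pose=(-6,6,E) → sL=6/25, sR=30/101, mL=-6/25, mR=-981/2525
obs B: pose=(0,-4,E) → sL=10/39, sR=30/113, mL=-10/39, mR=-1715/4407
sensor matrix S = [[6/25, 30/101], [10/39, 30/113]]; det S = -9232/741845
solve [mL_A; mL_B] = S·[w00; w01] and [mR_A; mR_B] = S·[w10; w11]:
  w00 = -1, w01 = 0, w10 = -1, w11 = -1/2

-1 0 -1 -1/2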